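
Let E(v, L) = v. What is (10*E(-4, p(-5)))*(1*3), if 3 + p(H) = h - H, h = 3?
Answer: -120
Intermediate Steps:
p(H) = -H (p(H) = -3 + (3 - H) = -H)
(10*E(-4, p(-5)))*(1*3) = (10*(-4))*(1*3) = -40*3 = -120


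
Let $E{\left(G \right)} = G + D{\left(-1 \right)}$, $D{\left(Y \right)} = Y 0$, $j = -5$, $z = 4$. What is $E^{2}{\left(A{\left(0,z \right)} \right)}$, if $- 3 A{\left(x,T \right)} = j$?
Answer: $\frac{25}{9} \approx 2.7778$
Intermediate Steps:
$D{\left(Y \right)} = 0$
$A{\left(x,T \right)} = \frac{5}{3}$ ($A{\left(x,T \right)} = \left(- \frac{1}{3}\right) \left(-5\right) = \frac{5}{3}$)
$E{\left(G \right)} = G$ ($E{\left(G \right)} = G + 0 = G$)
$E^{2}{\left(A{\left(0,z \right)} \right)} = \left(\frac{5}{3}\right)^{2} = \frac{25}{9}$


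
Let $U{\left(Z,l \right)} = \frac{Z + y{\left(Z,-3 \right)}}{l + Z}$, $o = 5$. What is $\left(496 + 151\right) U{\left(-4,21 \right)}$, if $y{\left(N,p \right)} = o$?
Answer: $\frac{647}{17} \approx 38.059$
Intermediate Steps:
$y{\left(N,p \right)} = 5$
$U{\left(Z,l \right)} = \frac{5 + Z}{Z + l}$ ($U{\left(Z,l \right)} = \frac{Z + 5}{l + Z} = \frac{5 + Z}{Z + l}$)
$\left(496 + 151\right) U{\left(-4,21 \right)} = \left(496 + 151\right) \frac{5 - 4}{-4 + 21} = 647 \cdot \frac{1}{17} \cdot 1 = 647 \cdot \frac{1}{17} = \frac{647}{17}$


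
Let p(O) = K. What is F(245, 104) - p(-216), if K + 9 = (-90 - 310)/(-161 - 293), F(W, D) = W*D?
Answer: 5785803/227 ≈ 25488.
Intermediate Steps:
F(W, D) = D*W
K = -1843/227 (K = -9 + (-90 - 310)/(-161 - 293) = -9 - 400/(-454) = -9 - 400*(-1/454) = -9 + 200/227 = -1843/227 ≈ -8.1189)
p(O) = -1843/227
F(245, 104) - p(-216) = 104*245 - 1*(-1843/227) = 25480 + 1843/227 = 5785803/227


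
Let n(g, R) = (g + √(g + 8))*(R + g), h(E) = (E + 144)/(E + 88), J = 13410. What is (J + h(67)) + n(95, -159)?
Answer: 1136361/155 - 64*√103 ≈ 6681.8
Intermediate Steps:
h(E) = (144 + E)/(88 + E)
n(g, R) = (R + g)*(g + √(8 + g)) (n(g, R) = (g + √(8 + g))*(R + g) = (R + g)*(g + √(8 + g)))
(J + h(67)) + n(95, -159) = (13410 + (144 + 67)/(88 + 67)) + (95² - 159*95 - 159*√(8 + 95) + 95*√(8 + 95)) = (13410 + 211/155) + (9025 - 15105 - 159*√103 + 95*√103) = (13410 + (1/155)*211) + (-6080 - 64*√103) = (13410 + 211/155) + (-6080 - 64*√103) = 2078761/155 + (-6080 - 64*√103) = 1136361/155 - 64*√103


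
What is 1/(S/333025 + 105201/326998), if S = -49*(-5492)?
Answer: 15556929850/17576048687 ≈ 0.88512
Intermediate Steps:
S = 269108
1/(S/333025 + 105201/326998) = 1/(269108/333025 + 105201/326998) = 1/(269108*(1/333025) + 105201*(1/326998)) = 1/(38444/47575 + 105201/326998) = 1/(17576048687/15556929850) = 15556929850/17576048687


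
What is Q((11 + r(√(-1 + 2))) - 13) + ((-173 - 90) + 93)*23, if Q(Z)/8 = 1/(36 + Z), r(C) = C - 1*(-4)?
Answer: -152482/39 ≈ -3909.8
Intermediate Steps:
r(C) = 4 + C (r(C) = C + 4 = 4 + C)
Q(Z) = 8/(36 + Z)
Q((11 + r(√(-1 + 2))) - 13) + ((-173 - 90) + 93)*23 = 8/(36 + ((11 + (4 + √(-1 + 2))) - 13)) + ((-173 - 90) + 93)*23 = 8/(36 + ((11 + (4 + √1)) - 13)) + (-263 + 93)*23 = 8/(36 + ((11 + (4 + 1)) - 13)) - 170*23 = 8/(36 + ((11 + 5) - 13)) - 3910 = 8/(36 + (16 - 13)) - 3910 = 8/(36 + 3) - 3910 = 8/39 - 3910 = -152482/39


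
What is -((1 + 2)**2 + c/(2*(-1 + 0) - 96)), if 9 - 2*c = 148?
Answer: -1903/196 ≈ -9.7092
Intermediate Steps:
c = -139/2 (c = 9/2 - 1/2*148 = 9/2 - 74 = -139/2 ≈ -69.500)
-((1 + 2)**2 + c/(2*(-1 + 0) - 96)) = -((1 + 2)**2 - 139/(2*(2*(-1 + 0) - 96))) = -(3**2 - 139/(2*(2*(-1) - 96))) = -(9 - 139/(2*(-2 - 96))) = -(9 - 139/2/(-98)) = -(9 - 139/2*(-1/98)) = -(9 + 139/196) = -1*1903/196 = -1903/196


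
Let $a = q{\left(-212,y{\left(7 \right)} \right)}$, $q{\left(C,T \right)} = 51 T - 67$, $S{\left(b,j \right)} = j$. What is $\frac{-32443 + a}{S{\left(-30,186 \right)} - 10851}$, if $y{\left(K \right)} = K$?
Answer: $\frac{407}{135} \approx 3.0148$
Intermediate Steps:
$q{\left(C,T \right)} = -67 + 51 T$
$a = 290$ ($a = -67 + 51 \cdot 7 = -67 + 357 = 290$)
$\frac{-32443 + a}{S{\left(-30,186 \right)} - 10851} = \frac{-32443 + 290}{186 - 10851} = - \frac{32153}{-10665} = \left(-32153\right) \left(- \frac{1}{10665}\right) = \frac{407}{135}$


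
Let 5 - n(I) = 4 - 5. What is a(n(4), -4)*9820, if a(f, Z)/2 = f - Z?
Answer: 196400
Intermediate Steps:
n(I) = 6 (n(I) = 5 - (4 - 5) = 5 - 1*(-1) = 5 + 1 = 6)
a(f, Z) = -2*Z + 2*f (a(f, Z) = 2*(f - Z) = -2*Z + 2*f)
a(n(4), -4)*9820 = (-2*(-4) + 2*6)*9820 = (8 + 12)*9820 = 20*9820 = 196400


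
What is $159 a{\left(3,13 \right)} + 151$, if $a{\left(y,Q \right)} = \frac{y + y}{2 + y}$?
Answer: $\frac{1709}{5} \approx 341.8$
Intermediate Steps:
$a{\left(y,Q \right)} = \frac{2 y}{2 + y}$
$159 a{\left(3,13 \right)} + 151 = 159 \cdot 2 \cdot 3 \frac{1}{2 + 3} + 151 = 159 \cdot 2 \cdot 3 \cdot \frac{1}{5} + 151 = 159 \cdot \frac{6}{5} + 151 = \frac{954}{5} + 151 = \frac{1709}{5}$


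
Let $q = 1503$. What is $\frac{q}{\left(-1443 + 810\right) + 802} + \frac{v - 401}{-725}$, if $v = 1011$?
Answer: $\frac{197317}{24505} \approx 8.0521$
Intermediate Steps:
$\frac{q}{\left(-1443 + 810\right) + 802} + \frac{v - 401}{-725} = \frac{1503}{\left(-1443 + 810\right) + 802} + \frac{1011 - 401}{-725} = \frac{1503}{-633 + 802} + 610 \left(- \frac{1}{725}\right) = \frac{1503}{169} - \frac{122}{145} = \frac{197317}{24505}$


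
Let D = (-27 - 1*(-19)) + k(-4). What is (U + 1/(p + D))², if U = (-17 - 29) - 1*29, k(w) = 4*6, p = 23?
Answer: 8549776/1521 ≈ 5621.2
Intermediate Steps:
k(w) = 24
D = 16 (D = (-27 - 1*(-19)) + 24 = (-27 + 19) + 24 = -8 + 24 = 16)
U = -75 (U = -46 - 29 = -75)
(U + 1/(p + D))² = (-75 + 1/(23 + 16))² = (-75 + 1/39)² = (-2924/39)² = 8549776/1521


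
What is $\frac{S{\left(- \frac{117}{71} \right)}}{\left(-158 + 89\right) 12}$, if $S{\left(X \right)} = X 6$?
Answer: $\frac{39}{3266} \approx 0.011941$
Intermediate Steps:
$S{\left(X \right)} = 6 X$
$\frac{S{\left(- \frac{117}{71} \right)}}{\left(-158 + 89\right) 12} = \frac{6 \left(- \frac{117}{71}\right)}{\left(-158 + 89\right) 12} = \frac{6 \left(\left(-117\right) \frac{1}{71}\right)}{\left(-69\right) 12} = \frac{6 \left(- \frac{117}{71}\right)}{-828} = \left(- \frac{702}{71}\right) \left(- \frac{1}{828}\right) = \frac{39}{3266}$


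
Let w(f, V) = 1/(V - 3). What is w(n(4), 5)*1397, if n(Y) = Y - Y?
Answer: 1397/2 ≈ 698.50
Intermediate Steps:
n(Y) = 0
w(f, V) = 1/(-3 + V)
w(n(4), 5)*1397 = 1397/(-3 + 5) = 1397/2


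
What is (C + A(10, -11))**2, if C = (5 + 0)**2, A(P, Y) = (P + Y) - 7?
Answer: 289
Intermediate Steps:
A(P, Y) = -7 + P + Y
C = 25 (C = 5**2 = 25)
(C + A(10, -11))**2 = (25 + (-7 + 10 - 11))**2 = (25 - 8)**2 = 17**2 = 289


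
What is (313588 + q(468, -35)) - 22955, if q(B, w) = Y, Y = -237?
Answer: 290396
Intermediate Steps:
q(B, w) = -237
(313588 + q(468, -35)) - 22955 = (313588 - 237) - 22955 = 313351 - 22955 = 290396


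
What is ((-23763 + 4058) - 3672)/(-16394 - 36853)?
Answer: 23377/53247 ≈ 0.43903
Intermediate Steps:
((-23763 + 4058) - 3672)/(-16394 - 36853) = (-19705 - 3672)/(-53247) = -23377*(-1/53247) = 23377/53247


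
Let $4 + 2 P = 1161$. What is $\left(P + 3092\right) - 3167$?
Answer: $\frac{1007}{2} \approx 503.5$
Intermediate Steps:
$P = \frac{1157}{2}$ ($P = -2 + \frac{1}{2} \cdot 1161 = -2 + \frac{1161}{2} = \frac{1157}{2} \approx 578.5$)
$\left(P + 3092\right) - 3167 = \left(\frac{1157}{2} + 3092\right) - 3167 = \frac{7341}{2} - 3167 = \frac{1007}{2}$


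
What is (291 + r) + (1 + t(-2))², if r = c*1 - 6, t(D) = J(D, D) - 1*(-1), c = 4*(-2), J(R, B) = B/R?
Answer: 286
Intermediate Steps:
c = -8
t(D) = 2 (t(D) = D/D - 1*(-1) = 1 + 1 = 2)
r = -14 (r = -8*1 - 6 = -8 - 6 = -14)
(291 + r) + (1 + t(-2))² = (291 - 14) + (1 + 2)² = 277 + 3² = 277 + 9 = 286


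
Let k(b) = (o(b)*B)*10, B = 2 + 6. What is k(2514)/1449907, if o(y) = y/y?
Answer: 80/1449907 ≈ 5.5176e-5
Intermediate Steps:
B = 8
o(y) = 1
k(b) = 80 (k(b) = (1*8)*10 = 8*10 = 80)
k(2514)/1449907 = 80/1449907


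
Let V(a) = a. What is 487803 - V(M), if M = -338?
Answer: 488141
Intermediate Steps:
487803 - V(M) = 487803 - 1*(-338) = 487803 + 338 = 488141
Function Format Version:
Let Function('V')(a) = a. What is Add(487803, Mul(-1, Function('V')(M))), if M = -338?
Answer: 488141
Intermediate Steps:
Add(487803, Mul(-1, Function('V')(M))) = Add(487803, Mul(-1, -338)) = Add(487803, 338) = 488141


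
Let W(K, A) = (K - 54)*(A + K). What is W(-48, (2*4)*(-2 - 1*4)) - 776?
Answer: 9016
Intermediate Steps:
W(K, A) = (-54 + K)*(A + K)
W(-48, (2*4)*(-2 - 1*4)) - 776 = ((-48)² - 54*2*4*(-2 - 1*4) - 54*(-48) + ((2*4)*(-2 - 1*4))*(-48)) - 776 = (2304 - 432*(-2 - 4) + 2592 + (8*(-2 - 4))*(-48)) - 776 = (2304 - 432*(-6) + 2592 + (8*(-6))*(-48)) - 776 = (2304 - 54*(-48) + 2592 - 48*(-48)) - 776 = (2304 + 2592 + 2592 + 2304) - 776 = 9792 - 776 = 9016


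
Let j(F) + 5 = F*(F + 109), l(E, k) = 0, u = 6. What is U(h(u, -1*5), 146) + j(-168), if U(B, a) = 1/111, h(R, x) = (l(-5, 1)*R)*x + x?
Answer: 1099678/111 ≈ 9907.0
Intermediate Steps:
h(R, x) = x (h(R, x) = (0*R)*x + x = 0*x + x = 0 + x = x)
j(F) = -5 + F*(109 + F) (j(F) = -5 + F*(F + 109) = -5 + F*(109 + F))
U(B, a) = 1/111
U(h(u, -1*5), 146) + j(-168) = 1/111 + (-5 + (-168)² + 109*(-168)) = 1/111 + (-5 + 28224 - 18312) = 1/111 + 9907 = 1099678/111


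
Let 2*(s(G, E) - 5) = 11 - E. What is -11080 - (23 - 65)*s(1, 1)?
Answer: -10660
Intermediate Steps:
s(G, E) = 21/2 - E/2 (s(G, E) = 5 + (11 - E)/2 = 5 + (11/2 - E/2) = 21/2 - E/2)
-11080 - (23 - 65)*s(1, 1) = -11080 - (23 - 65)*(21/2 - ½*1) = -11080 - (-42)*(21/2 - ½) = -11080 - (-42)*10 = -11080 - 1*(-420) = -11080 + 420 = -10660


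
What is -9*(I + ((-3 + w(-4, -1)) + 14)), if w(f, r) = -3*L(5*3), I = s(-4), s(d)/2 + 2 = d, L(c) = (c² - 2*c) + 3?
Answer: 5355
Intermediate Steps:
L(c) = 3 + c² - 2*c
s(d) = -4 + 2*d
I = -12 (I = -4 + 2*(-4) = -4 - 8 = -12)
w(f, r) = -594 (w(f, r) = -3*(3 + (5*3)² - 10*3) = -3*(3 + 15² - 2*15) = -3*(3 + 225 - 30) = -3*198 = -594)
-9*(I + ((-3 + w(-4, -1)) + 14)) = -9*(-12 + ((-3 - 594) + 14)) = -9*(-12 + (-597 + 14)) = -9*(-12 - 583) = -9*(-595) = 5355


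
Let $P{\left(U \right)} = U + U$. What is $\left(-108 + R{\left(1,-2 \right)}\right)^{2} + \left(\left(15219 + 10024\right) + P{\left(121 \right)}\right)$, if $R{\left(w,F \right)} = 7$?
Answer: $35686$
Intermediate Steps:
$P{\left(U \right)} = 2 U$
$\left(-108 + R{\left(1,-2 \right)}\right)^{2} + \left(\left(15219 + 10024\right) + P{\left(121 \right)}\right) = \left(-108 + 7\right)^{2} + \left(\left(15219 + 10024\right) + 2 \cdot 121\right) = \left(-101\right)^{2} + \left(25243 + 242\right) = 10201 + 25485 = 35686$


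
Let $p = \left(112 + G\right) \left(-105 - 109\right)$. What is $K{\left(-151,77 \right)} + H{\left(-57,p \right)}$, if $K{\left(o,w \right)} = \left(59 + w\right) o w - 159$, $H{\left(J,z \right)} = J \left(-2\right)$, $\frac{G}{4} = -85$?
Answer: $-1581317$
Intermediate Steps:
$G = -340$ ($G = 4 \left(-85\right) = -340$)
$p = 48792$ ($p = \left(112 - 340\right) \left(-105 - 109\right) = \left(-228\right) \left(-214\right) = 48792$)
$H{\left(J,z \right)} = - 2 J$
$K{\left(o,w \right)} = -159 + o w \left(59 + w\right)$ ($K{\left(o,w \right)} = o \left(59 + w\right) w - 159 = o w \left(59 + w\right) - 159 = -159 + o w \left(59 + w\right)$)
$K{\left(-151,77 \right)} + H{\left(-57,p \right)} = \left(-159 - 151 \cdot 77^{2} + 59 \left(-151\right) 77\right) - -114 = \left(-159 - 895279 - 685993\right) + 114 = -1581431 + 114 = -1581317$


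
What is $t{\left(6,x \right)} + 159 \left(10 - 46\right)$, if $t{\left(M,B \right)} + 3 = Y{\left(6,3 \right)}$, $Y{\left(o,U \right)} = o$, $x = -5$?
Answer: $-5721$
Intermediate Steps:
$t{\left(M,B \right)} = 3$ ($t{\left(M,B \right)} = -3 + 6 = 3$)
$t{\left(6,x \right)} + 159 \left(10 - 46\right) = 3 + 159 \left(10 - 46\right) = 3 + 159 \left(-36\right) = 3 - 5724 = -5721$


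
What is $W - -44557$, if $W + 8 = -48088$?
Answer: $-3539$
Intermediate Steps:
$W = -48096$ ($W = -8 - 48088 = -48096$)
$W - -44557 = -48096 - -44557 = -48096 + 44557 = -3539$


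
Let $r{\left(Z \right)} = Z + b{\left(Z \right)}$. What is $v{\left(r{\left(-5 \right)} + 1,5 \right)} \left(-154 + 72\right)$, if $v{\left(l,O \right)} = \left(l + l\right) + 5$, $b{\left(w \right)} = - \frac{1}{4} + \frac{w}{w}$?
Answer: $123$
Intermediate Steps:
$b{\left(w \right)} = \frac{3}{4}$ ($b{\left(w \right)} = \left(-1\right) \frac{1}{4} + 1 = - \frac{1}{4} + 1 = \frac{3}{4}$)
$r{\left(Z \right)} = \frac{3}{4} + Z$ ($r{\left(Z \right)} = Z + \frac{3}{4} = \frac{3}{4} + Z$)
$v{\left(l,O \right)} = 5 + 2 l$ ($v{\left(l,O \right)} = 2 l + 5 = 5 + 2 l$)
$v{\left(r{\left(-5 \right)} + 1,5 \right)} \left(-154 + 72\right) = \left(5 + 2 \left(\left(\frac{3}{4} - 5\right) + 1\right)\right) \left(-154 + 72\right) = \left(5 + 2 \left(- \frac{17}{4} + 1\right)\right) \left(-82\right) = \left(5 + 2 \left(- \frac{13}{4}\right)\right) \left(-82\right) = \left(5 - \frac{13}{2}\right) \left(-82\right) = \left(- \frac{3}{2}\right) \left(-82\right) = 123$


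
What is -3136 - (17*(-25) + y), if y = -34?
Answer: -2677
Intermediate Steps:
-3136 - (17*(-25) + y) = -3136 - (17*(-25) - 34) = -3136 - (-425 - 34) = -3136 - 1*(-459) = -3136 + 459 = -2677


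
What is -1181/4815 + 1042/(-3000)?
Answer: -285341/481500 ≈ -0.59261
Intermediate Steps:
-1181/4815 + 1042/(-3000) = -1181*1/4815 + 1042*(-1/3000) = -1181/4815 - 521/1500 = -285341/481500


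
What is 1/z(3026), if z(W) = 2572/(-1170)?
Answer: -585/1286 ≈ -0.45490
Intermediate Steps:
z(W) = -1286/585 (z(W) = 2572*(-1/1170) = -1286/585)
1/z(3026) = 1/(-1286/585) = -585/1286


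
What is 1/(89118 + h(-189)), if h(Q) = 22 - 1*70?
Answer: 1/89070 ≈ 1.1227e-5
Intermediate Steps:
h(Q) = -48 (h(Q) = 22 - 70 = -48)
1/(89118 + h(-189)) = 1/(89118 - 48) = 1/89070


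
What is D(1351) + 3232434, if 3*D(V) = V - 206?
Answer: 9698447/3 ≈ 3.2328e+6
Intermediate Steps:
D(V) = -206/3 + V/3 (D(V) = (V - 206)/3 = (-206 + V)/3 = -206/3 + V/3)
D(1351) + 3232434 = (-206/3 + (1/3)*1351) + 3232434 = (-206/3 + 1351/3) + 3232434 = 1145/3 + 3232434 = 9698447/3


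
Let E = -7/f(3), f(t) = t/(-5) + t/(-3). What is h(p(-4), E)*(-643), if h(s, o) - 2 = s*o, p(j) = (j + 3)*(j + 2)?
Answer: -27649/4 ≈ -6912.3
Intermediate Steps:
f(t) = -8*t/15 (f(t) = t*(-1/5) + t*(-1/3) = -t/5 - t/3 = -8*t/15)
p(j) = (2 + j)*(3 + j) (p(j) = (3 + j)*(2 + j) = (2 + j)*(3 + j))
E = 35/8 (E = -7/((-8/15*3)) = -7/(-8/5) = -7*(-5/8) = 35/8 ≈ 4.3750)
h(s, o) = 2 + o*s (h(s, o) = 2 + s*o = 2 + o*s)
h(p(-4), E)*(-643) = (2 + 35*(6 + (-4)**2 + 5*(-4))/8)*(-643) = (2 + 35*(6 + 16 - 20)/8)*(-643) = (2 + (35/8)*2)*(-643) = (2 + 35/4)*(-643) = (43/4)*(-643) = -27649/4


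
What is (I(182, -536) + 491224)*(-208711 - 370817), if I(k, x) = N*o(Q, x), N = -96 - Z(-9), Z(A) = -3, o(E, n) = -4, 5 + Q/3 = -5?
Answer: -284893646688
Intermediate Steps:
Q = -30 (Q = -15 + 3*(-5) = -15 - 15 = -30)
N = -93 (N = -96 - 1*(-3) = -96 + 3 = -93)
I(k, x) = 372 (I(k, x) = -93*(-4) = 372)
(I(182, -536) + 491224)*(-208711 - 370817) = (372 + 491224)*(-208711 - 370817) = 491596*(-579528) = -284893646688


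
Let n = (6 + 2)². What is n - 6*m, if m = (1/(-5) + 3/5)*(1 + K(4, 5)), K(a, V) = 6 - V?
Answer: 296/5 ≈ 59.200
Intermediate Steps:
m = ⅘ (m = (1/(-5) + 3/5)*(1 + (6 - 1*5)) = (1*(-⅕) + 3*(⅕))*(1 + (6 - 5)) = (-⅕ + ⅗)*(1 + 1) = (⅖)*2 = ⅘ ≈ 0.80000)
n = 64 (n = 8² = 64)
n - 6*m = 64 - 6*⅘ = 64 - 24/5 = 296/5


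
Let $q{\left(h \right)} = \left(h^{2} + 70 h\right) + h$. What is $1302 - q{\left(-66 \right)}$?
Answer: $1632$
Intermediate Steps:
$q{\left(h \right)} = h^{2} + 71 h$
$1302 - q{\left(-66 \right)} = 1302 - - 66 \left(71 - 66\right) = 1302 - \left(-66\right) 5 = 1302 - -330 = 1302 + 330 = 1632$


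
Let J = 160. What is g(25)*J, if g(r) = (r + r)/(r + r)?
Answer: 160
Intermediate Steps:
g(r) = 1 (g(r) = (2*r)/((2*r)) = (2*r)*(1/(2*r)) = 1)
g(25)*J = 1*160 = 160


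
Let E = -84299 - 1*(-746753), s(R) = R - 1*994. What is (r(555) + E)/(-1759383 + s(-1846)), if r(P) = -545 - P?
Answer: -661354/1762223 ≈ -0.37530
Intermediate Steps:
s(R) = -994 + R (s(R) = R - 994 = -994 + R)
E = 662454 (E = -84299 + 746753 = 662454)
(r(555) + E)/(-1759383 + s(-1846)) = ((-545 - 1*555) + 662454)/(-1759383 + (-994 - 1846)) = ((-545 - 555) + 662454)/(-1759383 - 2840) = (-1100 + 662454)/(-1762223) = 661354*(-1/1762223) = -661354/1762223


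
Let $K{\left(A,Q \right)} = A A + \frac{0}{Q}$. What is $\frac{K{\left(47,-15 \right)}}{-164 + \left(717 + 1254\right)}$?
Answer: $\frac{2209}{1807} \approx 1.2225$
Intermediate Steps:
$K{\left(A,Q \right)} = A^{2}$ ($K{\left(A,Q \right)} = A^{2} + 0 = A^{2}$)
$\frac{K{\left(47,-15 \right)}}{-164 + \left(717 + 1254\right)} = \frac{47^{2}}{-164 + \left(717 + 1254\right)} = \frac{2209}{-164 + 1971} = \frac{2209}{1807}$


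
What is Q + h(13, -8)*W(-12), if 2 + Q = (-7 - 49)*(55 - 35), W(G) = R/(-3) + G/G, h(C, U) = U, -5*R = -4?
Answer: -16918/15 ≈ -1127.9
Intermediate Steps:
R = ⅘ (R = -⅕*(-4) = ⅘ ≈ 0.80000)
W(G) = 11/15 (W(G) = (⅘)/(-3) + G/G = (⅘)*(-⅓) + 1 = -4/15 + 1 = 11/15)
Q = -1122 (Q = -2 + (-7 - 49)*(55 - 35) = -2 - 56*20 = -2 - 1120 = -1122)
Q + h(13, -8)*W(-12) = -1122 - 8*11/15 = -1122 - 88/15 = -16918/15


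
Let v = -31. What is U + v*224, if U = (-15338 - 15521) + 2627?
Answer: -35176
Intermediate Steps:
U = -28232 (U = -30859 + 2627 = -28232)
U + v*224 = -28232 - 31*224 = -28232 - 6944 = -35176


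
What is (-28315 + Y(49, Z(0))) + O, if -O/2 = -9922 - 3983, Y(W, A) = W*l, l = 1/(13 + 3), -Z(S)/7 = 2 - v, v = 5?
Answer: -8031/16 ≈ -501.94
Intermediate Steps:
Z(S) = 21 (Z(S) = -7*(2 - 1*5) = -7*(2 - 5) = -7*(-3) = 21)
l = 1/16 ≈ 0.062500
Y(W, A) = W/16 (Y(W, A) = W*(1/16) = W/16)
O = 27810 (O = -2*(-9922 - 3983) = -2*(-13905) = 27810)
(-28315 + Y(49, Z(0))) + O = (-28315 + (1/16)*49) + 27810 = (-28315 + 49/16) + 27810 = -452991/16 + 27810 = -8031/16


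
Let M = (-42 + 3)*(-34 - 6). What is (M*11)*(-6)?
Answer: -102960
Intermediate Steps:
M = 1560 (M = -39*(-40) = 1560)
(M*11)*(-6) = (1560*11)*(-6) = 17160*(-6) = -102960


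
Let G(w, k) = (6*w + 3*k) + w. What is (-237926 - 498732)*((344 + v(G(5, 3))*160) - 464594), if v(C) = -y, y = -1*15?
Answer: 340225497300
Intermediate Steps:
y = -15
G(w, k) = 3*k + 7*w (G(w, k) = (3*k + 6*w) + w = 3*k + 7*w)
v(C) = 15 (v(C) = -1*(-15) = 15)
(-237926 - 498732)*((344 + v(G(5, 3))*160) - 464594) = (-237926 - 498732)*((344 + 15*160) - 464594) = -736658*((344 + 2400) - 464594) = -736658*(2744 - 464594) = -736658*(-461850) = 340225497300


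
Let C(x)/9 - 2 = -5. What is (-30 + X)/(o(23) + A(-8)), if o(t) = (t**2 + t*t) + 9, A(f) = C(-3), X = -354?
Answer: -24/65 ≈ -0.36923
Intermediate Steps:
C(x) = -27 (C(x) = 18 + 9*(-5) = 18 - 45 = -27)
A(f) = -27
o(t) = 9 + 2*t**2 (o(t) = (t**2 + t**2) + 9 = 2*t**2 + 9 = 9 + 2*t**2)
(-30 + X)/(o(23) + A(-8)) = (-30 - 354)/((9 + 2*23**2) - 27) = -384/((9 + 2*529) - 27) = -384/((9 + 1058) - 27) = -384/(1067 - 27) = -384/1040 = -384*1/1040 = -24/65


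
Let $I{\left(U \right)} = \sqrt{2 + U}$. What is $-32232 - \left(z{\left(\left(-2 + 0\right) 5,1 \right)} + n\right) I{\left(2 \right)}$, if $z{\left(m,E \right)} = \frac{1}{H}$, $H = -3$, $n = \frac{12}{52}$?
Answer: $- \frac{1257040}{39} \approx -32232.0$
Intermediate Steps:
$n = \frac{3}{13}$ ($n = 12 \cdot \frac{1}{52} = \frac{3}{13} \approx 0.23077$)
$z{\left(m,E \right)} = - \frac{1}{3}$ ($z{\left(m,E \right)} = \frac{1}{-3} = - \frac{1}{3}$)
$-32232 - \left(z{\left(\left(-2 + 0\right) 5,1 \right)} + n\right) I{\left(2 \right)} = -32232 - \left(- \frac{1}{3} + \frac{3}{13}\right) \sqrt{2 + 2} = -32232 - - \frac{4 \sqrt{4}}{39} = -32232 - \left(- \frac{4}{39}\right) 2 = -32232 - - \frac{8}{39} = -32232 + \frac{8}{39} = - \frac{1257040}{39}$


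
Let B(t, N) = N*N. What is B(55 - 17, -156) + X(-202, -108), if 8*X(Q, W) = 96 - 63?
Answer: 194721/8 ≈ 24340.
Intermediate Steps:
B(t, N) = N²
X(Q, W) = 33/8 (X(Q, W) = (96 - 63)/8 = (⅛)*33 = 33/8)
B(55 - 17, -156) + X(-202, -108) = (-156)² + 33/8 = 24336 + 33/8 = 194721/8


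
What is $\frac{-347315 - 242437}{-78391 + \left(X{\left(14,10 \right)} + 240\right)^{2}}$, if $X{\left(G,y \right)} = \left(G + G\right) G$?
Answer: $- \frac{196584}{107011} \approx -1.837$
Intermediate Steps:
$X{\left(G,y \right)} = 2 G^{2}$ ($X{\left(G,y \right)} = 2 G G = 2 G^{2}$)
$\frac{-347315 - 242437}{-78391 + \left(X{\left(14,10 \right)} + 240\right)^{2}} = \frac{-347315 - 242437}{-78391 + \left(2 \cdot 14^{2} + 240\right)^{2}} = - \frac{589752}{-78391 + \left(2 \cdot 196 + 240\right)^{2}} = - \frac{589752}{-78391 + \left(392 + 240\right)^{2}} = - \frac{589752}{-78391 + 632^{2}} = - \frac{589752}{-78391 + 399424} = - \frac{589752}{321033} = \left(-589752\right) \frac{1}{321033} = - \frac{196584}{107011}$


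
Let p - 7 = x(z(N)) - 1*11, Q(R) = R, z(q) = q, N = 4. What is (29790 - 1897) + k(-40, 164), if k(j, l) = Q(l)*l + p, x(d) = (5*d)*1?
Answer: 54805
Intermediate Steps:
x(d) = 5*d
p = 16 (p = 7 + (5*4 - 1*11) = 7 + (20 - 11) = 7 + 9 = 16)
k(j, l) = 16 + l² (k(j, l) = l*l + 16 = l² + 16 = 16 + l²)
(29790 - 1897) + k(-40, 164) = (29790 - 1897) + (16 + 164²) = 27893 + (16 + 26896) = 27893 + 26912 = 54805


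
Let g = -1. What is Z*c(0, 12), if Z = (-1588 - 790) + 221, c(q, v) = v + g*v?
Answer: 0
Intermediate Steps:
c(q, v) = 0 (c(q, v) = v - v = 0)
Z = -2157 (Z = -2378 + 221 = -2157)
Z*c(0, 12) = -2157*0 = 0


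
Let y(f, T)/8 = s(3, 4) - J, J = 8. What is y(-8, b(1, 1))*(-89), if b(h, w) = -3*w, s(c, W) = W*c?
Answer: -2848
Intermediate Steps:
y(f, T) = 32 (y(f, T) = 8*(4*3 - 1*8) = 8*(12 - 8) = 8*4 = 32)
y(-8, b(1, 1))*(-89) = 32*(-89) = -2848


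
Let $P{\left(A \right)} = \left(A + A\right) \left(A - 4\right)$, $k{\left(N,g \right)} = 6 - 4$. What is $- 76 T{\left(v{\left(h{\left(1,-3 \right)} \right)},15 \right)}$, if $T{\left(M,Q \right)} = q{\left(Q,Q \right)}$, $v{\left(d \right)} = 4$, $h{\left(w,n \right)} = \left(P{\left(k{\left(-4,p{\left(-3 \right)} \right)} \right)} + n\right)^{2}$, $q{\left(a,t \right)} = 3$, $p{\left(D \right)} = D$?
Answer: $-228$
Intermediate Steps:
$k{\left(N,g \right)} = 2$
$P{\left(A \right)} = 2 A \left(-4 + A\right)$
$h{\left(w,n \right)} = \left(-8 + n\right)^{2}$ ($h{\left(w,n \right)} = \left(2 \cdot 2 \left(-4 + 2\right) + n\right)^{2} = \left(2 \cdot 2 \left(-2\right) + n\right)^{2} = \left(-8 + n\right)^{2}$)
$T{\left(M,Q \right)} = 3$
$- 76 T{\left(v{\left(h{\left(1,-3 \right)} \right)},15 \right)} = \left(-76\right) 3 = -228$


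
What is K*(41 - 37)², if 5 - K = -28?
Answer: 528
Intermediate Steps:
K = 33 (K = 5 - 1*(-28) = 5 + 28 = 33)
K*(41 - 37)² = 33*(41 - 37)² = 33*4² = 33*16 = 528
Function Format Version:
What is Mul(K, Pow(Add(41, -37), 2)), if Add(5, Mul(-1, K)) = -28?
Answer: 528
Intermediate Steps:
K = 33 (K = Add(5, Mul(-1, -28)) = Add(5, 28) = 33)
Mul(K, Pow(Add(41, -37), 2)) = Mul(33, Pow(Add(41, -37), 2)) = Mul(33, Pow(4, 2)) = Mul(33, 16) = 528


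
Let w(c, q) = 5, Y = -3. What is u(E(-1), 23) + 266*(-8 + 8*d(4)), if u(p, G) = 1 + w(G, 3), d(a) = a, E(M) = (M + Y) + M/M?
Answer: 6390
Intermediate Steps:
E(M) = -2 + M (E(M) = (M - 3) + M/M = (-3 + M) + 1 = -2 + M)
u(p, G) = 6 (u(p, G) = 1 + 5 = 6)
u(E(-1), 23) + 266*(-8 + 8*d(4)) = 6 + 266*(-8 + 8*4) = 6 + 266*(-8 + 32) = 6 + 266*24 = 6 + 6384 = 6390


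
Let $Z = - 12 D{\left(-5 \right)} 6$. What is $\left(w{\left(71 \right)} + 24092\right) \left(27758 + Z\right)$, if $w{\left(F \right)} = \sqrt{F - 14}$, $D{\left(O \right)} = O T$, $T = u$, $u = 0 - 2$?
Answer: $651399496 + 27038 \sqrt{57} \approx 6.516 \cdot 10^{8}$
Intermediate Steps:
$u = -2$ ($u = 0 - 2 = -2$)
$T = -2$
$D{\left(O \right)} = - 2 O$ ($D{\left(O \right)} = O \left(-2\right) = - 2 O$)
$w{\left(F \right)} = \sqrt{-14 + F}$
$Z = -720$ ($Z = - 12 \left(\left(-2\right) \left(-5\right)\right) 6 = \left(-12\right) 10 \cdot 6 = \left(-120\right) 6 = -720$)
$\left(w{\left(71 \right)} + 24092\right) \left(27758 + Z\right) = \left(\sqrt{-14 + 71} + 24092\right) \left(27758 - 720\right) = \left(\sqrt{57} + 24092\right) 27038 = \left(24092 + \sqrt{57}\right) 27038 = 651399496 + 27038 \sqrt{57}$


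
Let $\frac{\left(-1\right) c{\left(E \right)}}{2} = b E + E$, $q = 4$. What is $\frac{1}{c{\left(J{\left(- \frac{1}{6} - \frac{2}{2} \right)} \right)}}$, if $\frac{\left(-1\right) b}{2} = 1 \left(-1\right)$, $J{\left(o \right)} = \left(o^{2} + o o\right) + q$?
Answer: $- \frac{3}{121} \approx -0.024793$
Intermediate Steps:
$J{\left(o \right)} = 4 + 2 o^{2}$ ($J{\left(o \right)} = \left(o^{2} + o o\right) + 4 = \left(o^{2} + o^{2}\right) + 4 = 2 o^{2} + 4 = 4 + 2 o^{2}$)
$b = 2$ ($b = - 2 \cdot 1 \left(-1\right) = \left(-2\right) \left(-1\right) = 2$)
$c{\left(E \right)} = - 6 E$ ($c{\left(E \right)} = - 2 \left(2 E + E\right) = - 2 \cdot 3 E = - 6 E$)
$\frac{1}{c{\left(J{\left(- \frac{1}{6} - \frac{2}{2} \right)} \right)}} = \frac{1}{\left(-6\right) \left(4 + 2 \left(- \frac{1}{6} - \frac{2}{2}\right)^{2}\right)} = \frac{1}{\left(-6\right) \left(4 + 2 \left(\left(-1\right) \frac{1}{6} - 1\right)^{2}\right)} = \frac{1}{\left(-6\right) \left(4 + 2 \left(- \frac{1}{6} - 1\right)^{2}\right)} = \frac{1}{\left(-6\right) \left(4 + 2 \left(- \frac{7}{6}\right)^{2}\right)} = \frac{1}{\left(-6\right) \left(4 + 2 \cdot \frac{49}{36}\right)} = \frac{1}{\left(-6\right) \left(4 + \frac{49}{18}\right)} = \frac{1}{\left(-6\right) \frac{121}{18}} = \frac{1}{- \frac{121}{3}} = - \frac{3}{121}$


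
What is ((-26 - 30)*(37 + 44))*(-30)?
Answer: 136080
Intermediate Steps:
((-26 - 30)*(37 + 44))*(-30) = -56*81*(-30) = -4536*(-30) = 136080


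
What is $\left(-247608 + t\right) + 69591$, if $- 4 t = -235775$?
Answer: $- \frac{476293}{4} \approx -1.1907 \cdot 10^{5}$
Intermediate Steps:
$t = \frac{235775}{4}$ ($t = \left(- \frac{1}{4}\right) \left(-235775\right) = \frac{235775}{4} \approx 58944.0$)
$\left(-247608 + t\right) + 69591 = \left(-247608 + \frac{235775}{4}\right) + 69591 = - \frac{754657}{4} + 69591 = - \frac{476293}{4}$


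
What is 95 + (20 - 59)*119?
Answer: -4546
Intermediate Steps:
95 + (20 - 59)*119 = 95 - 39*119 = 95 - 4641 = -4546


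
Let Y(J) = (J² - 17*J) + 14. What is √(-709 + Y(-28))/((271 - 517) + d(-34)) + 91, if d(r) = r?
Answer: 91 - √565/280 ≈ 90.915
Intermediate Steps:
Y(J) = 14 + J² - 17*J
√(-709 + Y(-28))/((271 - 517) + d(-34)) + 91 = √(-709 + (14 + (-28)² - 17*(-28)))/((271 - 517) - 34) + 91 = √(-709 + (14 + 784 + 476))/(-246 - 34) + 91 = √(-709 + 1274)/(-280) + 91 = -√565/280 + 91 = 91 - √565/280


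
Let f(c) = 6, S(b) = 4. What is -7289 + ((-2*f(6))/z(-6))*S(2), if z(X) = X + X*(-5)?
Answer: -7291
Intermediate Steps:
z(X) = -4*X (z(X) = X - 5*X = -4*X)
-7289 + ((-2*f(6))/z(-6))*S(2) = -7289 + ((-2*6)/((-4*(-6))))*4 = -7289 - 12/24*4 = -7289 - 12*1/24*4 = -7289 - ½*4 = -7289 - 2 = -7291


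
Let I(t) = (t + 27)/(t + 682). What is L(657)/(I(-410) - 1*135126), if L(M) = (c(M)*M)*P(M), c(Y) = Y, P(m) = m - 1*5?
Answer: -76550360256/36754655 ≈ -2082.7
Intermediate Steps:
P(m) = -5 + m (P(m) = m - 5 = -5 + m)
I(t) = (27 + t)/(682 + t)
L(M) = M**2*(-5 + M) (L(M) = (M*M)*(-5 + M) = M**2*(-5 + M))
L(657)/(I(-410) - 1*135126) = (657**2*(-5 + 657))/((27 - 410)/(682 - 410) - 1*135126) = (431649*652)/(-383/272 - 135126) = 281435148/((1/272)*(-383) - 135126) = 281435148/(-383/272 - 135126) = 281435148/(-36754655/272) = 281435148*(-272/36754655) = -76550360256/36754655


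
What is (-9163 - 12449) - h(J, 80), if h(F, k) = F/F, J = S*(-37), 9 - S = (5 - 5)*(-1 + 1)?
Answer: -21613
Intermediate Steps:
S = 9 (S = 9 - (5 - 5)*(-1 + 1) = 9 - 0*0 = 9 - 1*0 = 9 + 0 = 9)
J = -333 (J = 9*(-37) = -333)
h(F, k) = 1
(-9163 - 12449) - h(J, 80) = (-9163 - 12449) - 1*1 = -21612 - 1 = -21613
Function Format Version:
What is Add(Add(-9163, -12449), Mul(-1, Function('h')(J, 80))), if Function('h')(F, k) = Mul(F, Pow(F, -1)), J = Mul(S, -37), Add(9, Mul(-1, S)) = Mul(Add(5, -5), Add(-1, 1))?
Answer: -21613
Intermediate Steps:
S = 9 (S = Add(9, Mul(-1, Mul(Add(5, -5), Add(-1, 1)))) = Add(9, Mul(-1, Mul(0, 0))) = Add(9, Mul(-1, 0)) = Add(9, 0) = 9)
J = -333 (J = Mul(9, -37) = -333)
Function('h')(F, k) = 1
Add(Add(-9163, -12449), Mul(-1, Function('h')(J, 80))) = Add(Add(-9163, -12449), Mul(-1, 1)) = Add(-21612, -1) = -21613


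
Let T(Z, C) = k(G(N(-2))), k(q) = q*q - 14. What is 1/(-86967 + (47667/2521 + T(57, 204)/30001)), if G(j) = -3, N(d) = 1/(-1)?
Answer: -75632521/6576103408745 ≈ -1.1501e-5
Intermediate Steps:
N(d) = -1
k(q) = -14 + q² (k(q) = q² - 14 = -14 + q²)
T(Z, C) = -5 (T(Z, C) = -14 + (-3)² = -14 + 9 = -5)
1/(-86967 + (47667/2521 + T(57, 204)/30001)) = 1/(-86967 + (47667/2521 - 5/30001)) = 1/(-86967 + 1430045062/75632521) = 1/(-6576103408745/75632521) = -75632521/6576103408745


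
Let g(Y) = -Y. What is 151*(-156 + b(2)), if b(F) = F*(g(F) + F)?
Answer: -23556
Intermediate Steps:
b(F) = 0 (b(F) = F*(-F + F) = F*0 = 0)
151*(-156 + b(2)) = 151*(-156 + 0) = 151*(-156) = -23556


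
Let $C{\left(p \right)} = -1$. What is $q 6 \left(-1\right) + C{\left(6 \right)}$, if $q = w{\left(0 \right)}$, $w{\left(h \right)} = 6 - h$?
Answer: $-37$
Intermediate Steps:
$q = 6$ ($q = 6 - 0 = 6 + 0 = 6$)
$q 6 \left(-1\right) + C{\left(6 \right)} = 6 \cdot 6 \left(-1\right) - 1 = 6 \left(-6\right) - 1 = -36 - 1 = -37$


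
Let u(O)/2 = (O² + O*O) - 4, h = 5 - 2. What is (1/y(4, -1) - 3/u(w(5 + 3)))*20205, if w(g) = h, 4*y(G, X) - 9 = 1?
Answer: 165681/28 ≈ 5917.2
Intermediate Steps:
y(G, X) = 5/2 (y(G, X) = 9/4 + (¼)*1 = 9/4 + ¼ = 5/2)
h = 3
w(g) = 3
u(O) = -8 + 4*O² (u(O) = 2*((O² + O*O) - 4) = 2*((O² + O²) - 4) = 2*(2*O² - 4) = 2*(-4 + 2*O²) = -8 + 4*O²)
(1/y(4, -1) - 3/u(w(5 + 3)))*20205 = (1/(5/2) - 3/(-8 + 4*3²))*20205 = (1*(⅖) - 3/(-8 + 4*9))*20205 = (⅖ - 3/(-8 + 36))*20205 = (⅖ - 3/28)*20205 = (41/140)*20205 = 165681/28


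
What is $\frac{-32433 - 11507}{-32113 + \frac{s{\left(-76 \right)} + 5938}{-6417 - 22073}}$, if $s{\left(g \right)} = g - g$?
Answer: $\frac{312962650}{228726327} \approx 1.3683$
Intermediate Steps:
$s{\left(g \right)} = 0$
$\frac{-32433 - 11507}{-32113 + \frac{s{\left(-76 \right)} + 5938}{-6417 - 22073}} = \frac{-32433 - 11507}{-32113 + \frac{0 + 5938}{-6417 - 22073}} = - \frac{43940}{-32113 + \frac{5938}{-28490}} = - \frac{43940}{-32113 + 5938 \left(- \frac{1}{28490}\right)} = - \frac{43940}{-32113 - \frac{2969}{14245}} = - \frac{43940}{- \frac{457452654}{14245}} = \left(-43940\right) \left(- \frac{14245}{457452654}\right) = \frac{312962650}{228726327}$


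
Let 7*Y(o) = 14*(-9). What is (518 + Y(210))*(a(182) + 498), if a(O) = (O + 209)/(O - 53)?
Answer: 32316500/129 ≈ 2.5052e+5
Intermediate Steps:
Y(o) = -18 (Y(o) = (14*(-9))/7 = (⅐)*(-126) = -18)
a(O) = (209 + O)/(-53 + O)
(518 + Y(210))*(a(182) + 498) = (518 - 18)*((209 + 182)/(-53 + 182) + 498) = 500*(391/129 + 498) = 500*(64633/129) = 32316500/129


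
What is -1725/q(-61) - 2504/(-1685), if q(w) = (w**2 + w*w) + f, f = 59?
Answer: 15875879/12639185 ≈ 1.2561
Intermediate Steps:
q(w) = 59 + 2*w**2 (q(w) = (w**2 + w*w) + 59 = (w**2 + w**2) + 59 = 2*w**2 + 59 = 59 + 2*w**2)
-1725/q(-61) - 2504/(-1685) = -1725/(59 + 2*(-61)**2) - 2504/(-1685) = -1725/(59 + 2*3721) - 2504*(-1/1685) = -1725/(59 + 7442) + 2504/1685 = -1725/7501 + 2504/1685 = 15875879/12639185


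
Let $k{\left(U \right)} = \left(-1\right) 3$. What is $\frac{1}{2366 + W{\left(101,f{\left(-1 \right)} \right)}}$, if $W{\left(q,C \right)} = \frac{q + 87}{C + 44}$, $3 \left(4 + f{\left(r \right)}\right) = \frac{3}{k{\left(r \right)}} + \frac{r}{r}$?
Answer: $\frac{10}{23707} \approx 0.00042182$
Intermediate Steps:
$k{\left(U \right)} = -3$
$f{\left(r \right)} = -4$ ($f{\left(r \right)} = -4 + \frac{\frac{3}{-3} + \frac{r}{r}}{3} = -4 + \frac{3 \left(- \frac{1}{3}\right) + 1}{3} = -4 + \frac{-1 + 1}{3} = -4 + \frac{1}{3} \cdot 0 = -4 + 0 = -4$)
$W{\left(q,C \right)} = \frac{87 + q}{44 + C}$
$\frac{1}{2366 + W{\left(101,f{\left(-1 \right)} \right)}} = \frac{1}{2366 + \frac{87 + 101}{44 - 4}} = \frac{1}{2366 + \frac{1}{40} \cdot 188} = \frac{1}{2366 + \frac{47}{10}} = \frac{1}{\frac{23707}{10}} = \frac{10}{23707}$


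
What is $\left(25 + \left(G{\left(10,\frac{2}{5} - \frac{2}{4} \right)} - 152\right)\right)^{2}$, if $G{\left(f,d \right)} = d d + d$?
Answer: $\frac{161518681}{10000} \approx 16152.0$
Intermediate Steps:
$G{\left(f,d \right)} = d + d^{2}$ ($G{\left(f,d \right)} = d^{2} + d = d + d^{2}$)
$\left(25 + \left(G{\left(10,\frac{2}{5} - \frac{2}{4} \right)} - 152\right)\right)^{2} = \left(25 - \left(152 - \left(\frac{2}{5} - \frac{2}{4}\right) \left(1 + \left(\frac{2}{5} - \frac{2}{4}\right)\right)\right)\right)^{2} = \left(25 - \left(152 - \left(2 \cdot \frac{1}{5} - \frac{1}{2}\right) \left(1 + \left(2 \cdot \frac{1}{5} - \frac{1}{2}\right)\right)\right)\right)^{2} = \left(25 - \left(152 - \left(\frac{2}{5} - \frac{1}{2}\right) \left(1 + \left(\frac{2}{5} - \frac{1}{2}\right)\right)\right)\right)^{2} = \left(25 - \left(152 + \frac{1 - \frac{1}{10}}{10}\right)\right)^{2} = \left(25 - \frac{15209}{100}\right)^{2} = \left(- \frac{12709}{100}\right)^{2} = \frac{161518681}{10000}$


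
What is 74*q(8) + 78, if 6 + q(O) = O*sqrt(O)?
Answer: -366 + 1184*sqrt(2) ≈ 1308.4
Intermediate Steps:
q(O) = -6 + O**(3/2) (q(O) = -6 + O*sqrt(O) = -6 + O**(3/2))
74*q(8) + 78 = 74*(-6 + 8**(3/2)) + 78 = 74*(-6 + 16*sqrt(2)) + 78 = (-444 + 1184*sqrt(2)) + 78 = -366 + 1184*sqrt(2)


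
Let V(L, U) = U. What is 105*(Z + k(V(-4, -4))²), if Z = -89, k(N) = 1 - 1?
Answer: -9345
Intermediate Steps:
k(N) = 0
105*(Z + k(V(-4, -4))²) = 105*(-89 + 0²) = 105*(-89 + 0) = 105*(-89) = -9345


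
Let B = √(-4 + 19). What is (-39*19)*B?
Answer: -741*√15 ≈ -2869.9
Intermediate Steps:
B = √15 ≈ 3.8730
(-39*19)*B = (-39*19)*√15 = -741*√15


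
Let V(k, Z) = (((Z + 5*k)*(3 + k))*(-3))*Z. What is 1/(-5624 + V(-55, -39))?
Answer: 1/1904752 ≈ 5.2500e-7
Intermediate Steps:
V(k, Z) = -3*Z*(3 + k)*(Z + 5*k) (V(k, Z) = (((3 + k)*(Z + 5*k))*(-3))*Z = (-3*(3 + k)*(Z + 5*k))*Z = -3*Z*(3 + k)*(Z + 5*k))
1/(-5624 + V(-55, -39)) = 1/(-5624 - 3*(-39)*(3*(-39) + 5*(-55)² + 15*(-55) - 39*(-55))) = 1/(-5624 - 3*(-39)*(-117 + 5*3025 - 825 + 2145)) = 1/(-5624 - 3*(-39)*(-117 + 15125 - 825 + 2145)) = 1/(-5624 - 3*(-39)*16328) = 1/(-5624 + 1910376) = 1/1904752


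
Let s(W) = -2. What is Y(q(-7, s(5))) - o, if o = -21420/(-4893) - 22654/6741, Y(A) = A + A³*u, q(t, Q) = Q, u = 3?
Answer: -42434416/1570653 ≈ -27.017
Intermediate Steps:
Y(A) = A + 3*A³ (Y(A) = A + A³*3 = A + 3*A³)
o = 1597438/1570653 (o = -21420*(-1/4893) - 22654*1/6741 = 1020/233 - 22654/6741 = 1597438/1570653 ≈ 1.0171)
Y(q(-7, s(5))) - o = (-2 + 3*(-2)³) - 1*1597438/1570653 = (-2 + 3*(-8)) - 1597438/1570653 = (-2 - 24) - 1597438/1570653 = -26 - 1597438/1570653 = -42434416/1570653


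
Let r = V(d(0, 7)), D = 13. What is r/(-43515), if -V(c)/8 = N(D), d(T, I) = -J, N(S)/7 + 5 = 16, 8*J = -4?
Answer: 616/43515 ≈ 0.014156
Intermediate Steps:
J = -½ (J = (⅛)*(-4) = -½ ≈ -0.50000)
N(S) = 77 (N(S) = -35 + 7*16 = -35 + 112 = 77)
d(T, I) = ½ (d(T, I) = -1*(-½) = ½)
V(c) = -616 (V(c) = -8*77 = -616)
r = -616
r/(-43515) = -616/(-43515) = -616*(-1/43515) = 616/43515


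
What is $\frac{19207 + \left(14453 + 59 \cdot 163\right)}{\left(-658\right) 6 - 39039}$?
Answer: $- \frac{43277}{42987} \approx -1.0067$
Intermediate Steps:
$\frac{19207 + \left(14453 + 59 \cdot 163\right)}{\left(-658\right) 6 - 39039} = \frac{19207 + \left(14453 + 9617\right)}{-3948 - 39039} = \frac{19207 + 24070}{-42987} = 43277 \left(- \frac{1}{42987}\right) = - \frac{43277}{42987}$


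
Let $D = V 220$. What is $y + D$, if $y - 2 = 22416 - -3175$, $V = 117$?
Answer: $51333$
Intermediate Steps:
$y = 25593$ ($y = 2 + \left(22416 - -3175\right) = 2 + \left(22416 + 3175\right) = 2 + 25591 = 25593$)
$D = 25740$ ($D = 117 \cdot 220 = 25740$)
$y + D = 25593 + 25740 = 51333$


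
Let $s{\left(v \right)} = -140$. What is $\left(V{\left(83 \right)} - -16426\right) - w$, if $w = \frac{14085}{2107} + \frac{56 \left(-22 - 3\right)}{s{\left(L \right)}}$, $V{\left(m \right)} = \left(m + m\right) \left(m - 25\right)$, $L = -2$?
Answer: $\frac{54860623}{2107} \approx 26037.0$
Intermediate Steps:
$V{\left(m \right)} = 2 m \left(-25 + m\right)$
$w = \frac{35155}{2107}$ ($w = \frac{14085}{2107} + \frac{56 \left(-22 - 3\right)}{-140} = 14085 \cdot \frac{1}{2107} + 56 \left(-25\right) \left(- \frac{1}{140}\right) = \frac{14085}{2107} - -10 = \frac{14085}{2107} + 10 = \frac{35155}{2107} \approx 16.685$)
$\left(V{\left(83 \right)} - -16426\right) - w = \left(2 \cdot 83 \left(-25 + 83\right) - -16426\right) - \frac{35155}{2107} = \left(2 \cdot 83 \cdot 58 + 16426\right) - \frac{35155}{2107} = \left(9628 + 16426\right) - \frac{35155}{2107} = 26054 - \frac{35155}{2107} = \frac{54860623}{2107}$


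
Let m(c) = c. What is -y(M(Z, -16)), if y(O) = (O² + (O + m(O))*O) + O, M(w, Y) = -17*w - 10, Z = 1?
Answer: -2160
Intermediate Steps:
M(w, Y) = -10 - 17*w
y(O) = O + 3*O² (y(O) = (O² + (O + O)*O) + O = (O² + (2*O)*O) + O = (O² + 2*O²) + O = 3*O² + O = O + 3*O²)
-y(M(Z, -16)) = -(-10 - 17*1)*(1 + 3*(-10 - 17*1)) = -(-10 - 17)*(1 + 3*(-10 - 17)) = -(-27)*(1 + 3*(-27)) = -(-27)*(1 - 81) = -(-27)*(-80) = -1*2160 = -2160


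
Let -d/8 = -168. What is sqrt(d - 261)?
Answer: 19*sqrt(3) ≈ 32.909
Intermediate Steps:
d = 1344 (d = -8*(-168) = 1344)
sqrt(d - 261) = sqrt(1344 - 261) = sqrt(1083) = 19*sqrt(3)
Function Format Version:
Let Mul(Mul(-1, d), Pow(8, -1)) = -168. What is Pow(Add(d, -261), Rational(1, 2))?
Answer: Mul(19, Pow(3, Rational(1, 2))) ≈ 32.909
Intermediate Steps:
d = 1344 (d = Mul(-8, -168) = 1344)
Pow(Add(d, -261), Rational(1, 2)) = Pow(Add(1344, -261), Rational(1, 2)) = Pow(1083, Rational(1, 2)) = Mul(19, Pow(3, Rational(1, 2)))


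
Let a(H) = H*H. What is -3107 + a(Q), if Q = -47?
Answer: -898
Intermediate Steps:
a(H) = H²
-3107 + a(Q) = -3107 + (-47)² = -3107 + 2209 = -898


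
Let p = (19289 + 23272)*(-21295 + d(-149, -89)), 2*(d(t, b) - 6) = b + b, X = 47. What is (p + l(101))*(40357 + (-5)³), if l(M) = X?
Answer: -36605850050552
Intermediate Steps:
d(t, b) = 6 + b (d(t, b) = 6 + (b + b)/2 = 6 + (2*b)/2 = 6 + b)
l(M) = 47
p = -909869058 (p = (19289 + 23272)*(-21295 + (6 - 89)) = 42561*(-21295 - 83) = 42561*(-21378) = -909869058)
(p + l(101))*(40357 + (-5)³) = (-909869058 + 47)*(40357 + (-5)³) = -909869011*(40357 - 125) = -909869011*40232 = -36605850050552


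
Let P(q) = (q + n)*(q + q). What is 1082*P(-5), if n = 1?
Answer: 43280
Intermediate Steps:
P(q) = 2*q*(1 + q) (P(q) = (q + 1)*(q + q) = (1 + q)*(2*q) = 2*q*(1 + q))
1082*P(-5) = 1082*(2*(-5)*(1 - 5)) = 1082*(2*(-5)*(-4)) = 1082*40 = 43280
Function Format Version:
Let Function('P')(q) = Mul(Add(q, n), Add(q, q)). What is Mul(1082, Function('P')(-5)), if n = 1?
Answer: 43280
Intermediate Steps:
Function('P')(q) = Mul(2, q, Add(1, q)) (Function('P')(q) = Mul(Add(q, 1), Add(q, q)) = Mul(Add(1, q), Mul(2, q)) = Mul(2, q, Add(1, q)))
Mul(1082, Function('P')(-5)) = Mul(1082, Mul(2, -5, Add(1, -5))) = Mul(1082, Mul(2, -5, -4)) = Mul(1082, 40) = 43280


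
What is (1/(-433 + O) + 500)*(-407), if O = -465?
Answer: -182742593/898 ≈ -2.0350e+5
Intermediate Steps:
(1/(-433 + O) + 500)*(-407) = (1/(-433 - 465) + 500)*(-407) = (1/(-898) + 500)*(-407) = (-1/898 + 500)*(-407) = (448999/898)*(-407) = -182742593/898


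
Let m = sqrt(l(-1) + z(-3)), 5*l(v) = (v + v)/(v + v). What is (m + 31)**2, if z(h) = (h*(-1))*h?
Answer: 4761/5 + 124*I*sqrt(55)/5 ≈ 952.2 + 183.92*I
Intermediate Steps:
l(v) = 1/5 (l(v) = ((v + v)/(v + v))/5 = ((2*v)/((2*v)))/5 = ((2*v)*(1/(2*v)))/5 = (1/5)*1 = 1/5)
z(h) = -h**2 (z(h) = (-h)*h = -h**2)
m = 2*I*sqrt(55)/5 (m = sqrt(1/5 - 1*(-3)**2) = sqrt(1/5 - 1*9) = sqrt(1/5 - 9) = sqrt(-44/5) = 2*I*sqrt(55)/5 ≈ 2.9665*I)
(m + 31)**2 = (2*I*sqrt(55)/5 + 31)**2 = (31 + 2*I*sqrt(55)/5)**2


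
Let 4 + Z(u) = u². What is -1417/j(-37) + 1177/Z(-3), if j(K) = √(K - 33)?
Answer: 1177/5 + 1417*I*√70/70 ≈ 235.4 + 169.36*I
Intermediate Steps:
j(K) = √(-33 + K)
Z(u) = -4 + u²
-1417/j(-37) + 1177/Z(-3) = -1417/√(-33 - 37) + 1177/(-4 + (-3)²) = -1417*(-I*√70/70) + 1177/(-4 + 9) = -1417*(-I*√70/70) + 1177/5 = -(-1417)*I*√70/70 + 1177*(⅕) = 1417*I*√70/70 + 1177/5 = 1177/5 + 1417*I*√70/70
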